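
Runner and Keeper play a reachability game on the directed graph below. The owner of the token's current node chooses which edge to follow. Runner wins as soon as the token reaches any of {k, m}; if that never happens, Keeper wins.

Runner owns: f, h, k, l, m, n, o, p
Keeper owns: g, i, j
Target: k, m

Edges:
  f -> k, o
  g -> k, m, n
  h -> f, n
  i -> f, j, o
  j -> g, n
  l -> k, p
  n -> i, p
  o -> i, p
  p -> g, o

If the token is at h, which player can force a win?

A0 = {k, m}
A1: add {f, l} — f (Runner) has f→k; l (Runner) has l→k.
A2: add {h} — h (Runner) has h→f.
A3 = A2; e.g. g (Keeper) can still go to n. Fixed point.
h ∈ A2, so Runner can force the target.

Runner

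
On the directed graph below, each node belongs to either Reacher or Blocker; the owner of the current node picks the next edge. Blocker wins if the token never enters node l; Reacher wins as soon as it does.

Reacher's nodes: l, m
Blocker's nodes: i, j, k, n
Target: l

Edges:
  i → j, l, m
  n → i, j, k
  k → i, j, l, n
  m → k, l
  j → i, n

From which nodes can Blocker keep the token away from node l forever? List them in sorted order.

i, j, k, n

A0 = {l}
A1: add {m} — m (Reacher) has m→l.
A2 = A1; e.g. i (Blocker) can still go to j. Fixed point.
Reacher's attractor = {l, m}; Blocker avoids the target exactly from the complement.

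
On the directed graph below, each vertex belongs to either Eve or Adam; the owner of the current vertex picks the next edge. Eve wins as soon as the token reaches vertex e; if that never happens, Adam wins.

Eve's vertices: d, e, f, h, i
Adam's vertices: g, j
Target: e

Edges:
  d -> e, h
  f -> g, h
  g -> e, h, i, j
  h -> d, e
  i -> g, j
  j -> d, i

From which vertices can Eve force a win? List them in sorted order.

d, e, f, h

A0 = {e}
A1: add {d, h} — d (Eve) has d→e; h (Eve) has h→e.
A2: add {f} — f (Eve) has f→h.
A3 = A2; e.g. g (Adam) can still go to i. Fixed point.
Eve's winning region = {d, e, f, h}.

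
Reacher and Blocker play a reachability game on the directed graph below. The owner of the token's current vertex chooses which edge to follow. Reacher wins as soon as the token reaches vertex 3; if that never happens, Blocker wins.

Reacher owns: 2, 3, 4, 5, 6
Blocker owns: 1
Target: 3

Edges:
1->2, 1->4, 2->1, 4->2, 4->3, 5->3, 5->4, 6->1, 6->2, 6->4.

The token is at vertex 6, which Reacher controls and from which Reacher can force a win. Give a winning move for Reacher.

4

A0 = {3}
A1: add {4, 5} — 4 (Reacher) has 4→3; 5 (Reacher) has 5→3.
A2: add {6} — 6 (Reacher) has 6→4.
A3 = A2; e.g. 1 (Blocker) can still go to 2. Fixed point.
From 6, successor 4 is in the attractor (rank 1); the other successors 1, 2 are not.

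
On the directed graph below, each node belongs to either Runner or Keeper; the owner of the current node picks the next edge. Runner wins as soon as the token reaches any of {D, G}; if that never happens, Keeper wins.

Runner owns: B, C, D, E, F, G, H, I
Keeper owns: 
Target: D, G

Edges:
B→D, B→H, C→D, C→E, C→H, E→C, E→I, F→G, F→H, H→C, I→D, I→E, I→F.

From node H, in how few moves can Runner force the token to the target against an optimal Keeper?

2

A0 = {D, G}
A1: add {B, C, F, I} — B (Runner) has B→D; C (Runner) has C→D; F (Runner) has F→G; I (Runner) has I→D.
A2: add {E, H} — E (Runner) has E→C; H (Runner) has H→C.
A2 = all vertices. Fixed point.
H enters the attractor at level 2, so Runner can force the target in 2 moves from there.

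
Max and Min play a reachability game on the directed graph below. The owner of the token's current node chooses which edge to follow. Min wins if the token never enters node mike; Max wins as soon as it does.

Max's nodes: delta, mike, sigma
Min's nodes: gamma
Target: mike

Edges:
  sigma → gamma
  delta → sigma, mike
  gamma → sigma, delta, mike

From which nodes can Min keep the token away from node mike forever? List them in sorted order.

gamma, sigma

A0 = {mike}
A1: add {delta} — delta (Max) has delta→mike.
A2 = A1; e.g. sigma (Max) has no edge into A1. Fixed point.
Max's attractor = {delta, mike}; Min avoids the target exactly from the complement.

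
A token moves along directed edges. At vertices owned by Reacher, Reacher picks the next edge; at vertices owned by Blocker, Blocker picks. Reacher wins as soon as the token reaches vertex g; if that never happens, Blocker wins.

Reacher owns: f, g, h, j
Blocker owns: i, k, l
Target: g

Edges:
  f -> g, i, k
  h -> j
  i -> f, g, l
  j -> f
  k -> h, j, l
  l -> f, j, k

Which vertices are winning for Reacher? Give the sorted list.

A0 = {g}
A1: add {f} — f (Reacher) has f→g.
A2: add {j} — j (Reacher) has j→f.
A3: add {h} — h (Reacher) has h→j.
A4 = A3; e.g. i (Blocker) can still go to l. Fixed point.
Reacher's winning region = {f, g, h, j}.

f, g, h, j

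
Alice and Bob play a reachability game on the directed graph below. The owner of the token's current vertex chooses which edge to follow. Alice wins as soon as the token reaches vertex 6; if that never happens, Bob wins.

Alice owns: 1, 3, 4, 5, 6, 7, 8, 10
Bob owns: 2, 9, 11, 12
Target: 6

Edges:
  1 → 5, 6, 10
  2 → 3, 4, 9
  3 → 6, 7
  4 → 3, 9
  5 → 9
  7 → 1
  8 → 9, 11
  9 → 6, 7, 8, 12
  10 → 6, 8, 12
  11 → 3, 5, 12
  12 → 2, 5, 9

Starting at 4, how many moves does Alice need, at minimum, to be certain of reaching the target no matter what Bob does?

A0 = {6}
A1: add {1, 3, 10} — 1 (Alice) has 1→6; 3 (Alice) has 3→6; 10 (Alice) has 10→6.
A2: add {4, 7} — 4 (Alice) has 4→3; 7 (Alice) has 7→1.
A3 = A2; e.g. 2 (Bob) can still go to 9. Fixed point.
4 enters the attractor at level 2, so Alice can force the target in 2 moves from there.

2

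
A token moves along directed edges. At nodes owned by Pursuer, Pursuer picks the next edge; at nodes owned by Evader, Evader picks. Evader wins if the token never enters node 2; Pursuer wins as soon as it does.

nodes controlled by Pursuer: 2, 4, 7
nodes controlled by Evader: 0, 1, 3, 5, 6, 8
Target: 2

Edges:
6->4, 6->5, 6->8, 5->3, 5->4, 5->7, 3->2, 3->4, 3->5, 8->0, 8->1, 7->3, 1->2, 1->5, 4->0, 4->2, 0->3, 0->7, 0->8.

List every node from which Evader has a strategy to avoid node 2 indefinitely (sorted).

0, 1, 3, 5, 6, 7, 8

A0 = {2}
A1: add {4} — 4 (Pursuer) has 4→2.
A2 = A1; e.g. 0 (Evader) can still go to 3. Fixed point.
Pursuer's attractor = {2, 4}; Evader avoids the target exactly from the complement.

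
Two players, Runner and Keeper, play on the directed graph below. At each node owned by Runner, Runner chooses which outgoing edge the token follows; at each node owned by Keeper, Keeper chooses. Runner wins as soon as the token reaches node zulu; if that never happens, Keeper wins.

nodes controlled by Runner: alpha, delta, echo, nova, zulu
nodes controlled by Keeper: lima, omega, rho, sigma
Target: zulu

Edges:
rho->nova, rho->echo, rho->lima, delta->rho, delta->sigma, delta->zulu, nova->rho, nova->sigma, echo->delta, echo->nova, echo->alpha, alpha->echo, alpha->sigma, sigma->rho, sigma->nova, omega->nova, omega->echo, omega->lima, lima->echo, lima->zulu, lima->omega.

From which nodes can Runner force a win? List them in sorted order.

alpha, delta, echo, zulu

A0 = {zulu}
A1: add {delta} — delta (Runner) has delta→zulu.
A2: add {echo} — echo (Runner) has echo→delta.
A3: add {alpha} — alpha (Runner) has alpha→echo.
A4 = A3; e.g. rho (Keeper) can still go to nova. Fixed point.
Runner's winning region = {alpha, delta, echo, zulu}.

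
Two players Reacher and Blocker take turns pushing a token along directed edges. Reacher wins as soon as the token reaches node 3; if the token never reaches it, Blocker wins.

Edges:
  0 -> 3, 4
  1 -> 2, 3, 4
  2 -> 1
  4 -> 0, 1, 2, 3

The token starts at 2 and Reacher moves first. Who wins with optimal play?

Track states (vertex, player-to-move).
A0 = {(3,Reacher), (3,Blocker)}
A1: add {(0,Reacher), (1,Reacher), (4,Reacher)}.
A2: add {(0,Blocker), (2,Blocker)}.
A3 = A2; e.g. (1,Blocker) stays out. (2,Reacher) never enters ⇒ Blocker avoids the target.

Blocker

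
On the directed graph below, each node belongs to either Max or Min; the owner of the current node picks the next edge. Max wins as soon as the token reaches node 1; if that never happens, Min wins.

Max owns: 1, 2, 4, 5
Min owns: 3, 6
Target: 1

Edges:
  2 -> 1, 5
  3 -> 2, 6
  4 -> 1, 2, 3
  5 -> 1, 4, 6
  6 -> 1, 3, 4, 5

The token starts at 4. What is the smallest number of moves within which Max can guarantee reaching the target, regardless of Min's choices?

1

A0 = {1}
A1: add {2, 4, 5} — 2 (Max) has 2→1; 4 (Max) has 4→1; 5 (Max) has 5→1.
A2 = A1; e.g. 3 (Min) can still go to 6. Fixed point.
4 enters the attractor at level 1, so Max can force the target in 1 move from there.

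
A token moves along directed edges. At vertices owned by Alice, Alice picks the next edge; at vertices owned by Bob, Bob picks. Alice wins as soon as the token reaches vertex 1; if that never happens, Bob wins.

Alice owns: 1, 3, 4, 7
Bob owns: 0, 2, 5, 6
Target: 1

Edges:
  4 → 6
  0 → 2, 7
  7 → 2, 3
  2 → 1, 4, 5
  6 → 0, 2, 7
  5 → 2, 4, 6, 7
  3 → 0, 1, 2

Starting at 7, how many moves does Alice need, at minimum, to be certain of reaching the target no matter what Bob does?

2

A0 = {1}
A1: add {3} — 3 (Alice) has 3→1.
A2: add {7} — 7 (Alice) has 7→3.
A3 = A2; e.g. 0 (Bob) can still go to 2. Fixed point.
7 enters the attractor at level 2, so Alice can force the target in 2 moves from there.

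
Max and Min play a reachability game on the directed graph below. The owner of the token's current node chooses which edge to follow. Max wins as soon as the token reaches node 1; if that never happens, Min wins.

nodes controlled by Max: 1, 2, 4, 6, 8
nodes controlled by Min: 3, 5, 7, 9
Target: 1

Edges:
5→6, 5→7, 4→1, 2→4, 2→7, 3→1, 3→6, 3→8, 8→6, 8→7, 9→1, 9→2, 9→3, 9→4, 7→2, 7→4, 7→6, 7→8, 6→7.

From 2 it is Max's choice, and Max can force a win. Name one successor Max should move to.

A0 = {1}
A1: add {4} — 4 (Max) has 4→1.
A2: add {2} — 2 (Max) has 2→4.
A3 = A2; e.g. 3 (Min) can still go to 6. Fixed point.
From 2, successor 4 is in the attractor (rank 1); the other successor 7 is not.

4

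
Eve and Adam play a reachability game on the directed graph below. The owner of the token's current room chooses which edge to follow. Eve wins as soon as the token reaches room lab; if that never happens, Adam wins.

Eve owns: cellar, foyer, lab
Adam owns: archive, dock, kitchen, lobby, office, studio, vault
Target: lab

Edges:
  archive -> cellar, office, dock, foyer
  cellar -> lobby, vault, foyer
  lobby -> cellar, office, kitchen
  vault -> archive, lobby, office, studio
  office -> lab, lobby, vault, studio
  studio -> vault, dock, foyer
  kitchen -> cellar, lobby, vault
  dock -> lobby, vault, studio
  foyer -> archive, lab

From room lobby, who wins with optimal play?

Adam

A0 = {lab}
A1: add {foyer} — foyer (Eve) has foyer→lab.
A2: add {cellar} — cellar (Eve) has cellar→foyer.
A3 = A2; e.g. archive (Adam) can still go to office. Fixed point.
lobby never enters the attractor, so Adam can avoid the target forever.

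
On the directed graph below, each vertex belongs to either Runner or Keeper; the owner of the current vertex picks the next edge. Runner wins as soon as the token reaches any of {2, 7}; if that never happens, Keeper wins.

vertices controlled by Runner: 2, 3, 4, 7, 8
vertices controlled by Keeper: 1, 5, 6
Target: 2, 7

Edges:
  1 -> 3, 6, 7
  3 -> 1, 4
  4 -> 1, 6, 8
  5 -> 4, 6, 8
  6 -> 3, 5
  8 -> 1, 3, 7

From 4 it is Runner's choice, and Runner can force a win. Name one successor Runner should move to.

A0 = {2, 7}
A1: add {8} — 8 (Runner) has 8→7.
A2: add {4} — 4 (Runner) has 4→8.
A3: add {3} — 3 (Runner) has 3→4.
A4 = A3; e.g. 1 (Keeper) can still go to 6. Fixed point.
From 4, successor 8 is in the attractor (rank 1); the other successors 1, 6 are not.

8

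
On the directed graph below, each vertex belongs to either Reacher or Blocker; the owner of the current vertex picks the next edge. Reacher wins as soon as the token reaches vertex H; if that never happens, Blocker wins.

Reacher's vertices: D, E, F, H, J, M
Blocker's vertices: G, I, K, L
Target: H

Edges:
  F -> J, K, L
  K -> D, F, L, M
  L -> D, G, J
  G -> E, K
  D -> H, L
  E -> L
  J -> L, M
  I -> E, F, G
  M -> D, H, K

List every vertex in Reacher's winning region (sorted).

A0 = {H}
A1: add {D, M} — D (Reacher) has D→H; M (Reacher) has M→H.
A2: add {J} — J (Reacher) has J→M.
A3: add {F} — F (Reacher) has F→J.
A4 = A3; e.g. E (Reacher) has no edge into A3. Fixed point.
Reacher's winning region = {D, F, H, J, M}.

D, F, H, J, M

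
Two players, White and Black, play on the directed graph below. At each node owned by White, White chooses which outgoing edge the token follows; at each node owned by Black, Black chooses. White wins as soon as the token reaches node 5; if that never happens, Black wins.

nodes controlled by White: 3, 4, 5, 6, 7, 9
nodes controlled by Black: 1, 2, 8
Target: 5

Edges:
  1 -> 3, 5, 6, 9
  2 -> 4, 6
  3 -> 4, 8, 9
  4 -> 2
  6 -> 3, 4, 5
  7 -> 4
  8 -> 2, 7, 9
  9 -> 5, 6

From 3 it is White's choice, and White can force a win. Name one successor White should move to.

A0 = {5}
A1: add {6, 9} — 6 (White) has 6→5; 9 (White) has 9→5.
A2: add {3} — 3 (White) has 3→9.
A3: add {1} — 1 (Black): all of {3, 5, 6, 9} already in.
A4 = A3; e.g. 2 (Black) can still go to 4. Fixed point.
From 3, successor 9 is in the attractor (rank 1); the other successors 4, 8 are not.

9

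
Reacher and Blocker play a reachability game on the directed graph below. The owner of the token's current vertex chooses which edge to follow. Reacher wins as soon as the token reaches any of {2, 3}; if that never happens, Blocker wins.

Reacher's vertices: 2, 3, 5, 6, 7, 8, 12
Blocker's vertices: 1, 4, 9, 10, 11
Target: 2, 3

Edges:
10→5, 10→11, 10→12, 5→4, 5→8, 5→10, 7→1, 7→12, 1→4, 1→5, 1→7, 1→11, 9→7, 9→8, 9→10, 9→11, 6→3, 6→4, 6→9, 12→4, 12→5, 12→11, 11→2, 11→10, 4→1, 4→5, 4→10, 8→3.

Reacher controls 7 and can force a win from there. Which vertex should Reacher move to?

A0 = {2, 3}
A1: add {6, 8} — 6 (Reacher) has 6→3; 8 (Reacher) has 8→3.
A2: add {5} — 5 (Reacher) has 5→8.
A3: add {12} — 12 (Reacher) has 12→5.
A4: add {7} — 7 (Reacher) has 7→12.
A5 = A4; e.g. 1 (Blocker) can still go to 4. Fixed point.
From 7, successor 12 is in the attractor (rank 3); the other successor 1 is not.

12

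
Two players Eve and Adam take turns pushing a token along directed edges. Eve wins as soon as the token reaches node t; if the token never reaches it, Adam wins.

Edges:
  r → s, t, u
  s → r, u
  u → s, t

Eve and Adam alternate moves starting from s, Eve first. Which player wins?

Track states (vertex, player-to-move).
A0 = {(t,Eve), (t,Adam)}
A1: add {(r,Eve), (u,Eve)}.
A2: add {(s,Adam)}.
A3 = A2; e.g. (r,Adam) stays out. (s,Eve) never enters ⇒ Adam avoids the target.

Adam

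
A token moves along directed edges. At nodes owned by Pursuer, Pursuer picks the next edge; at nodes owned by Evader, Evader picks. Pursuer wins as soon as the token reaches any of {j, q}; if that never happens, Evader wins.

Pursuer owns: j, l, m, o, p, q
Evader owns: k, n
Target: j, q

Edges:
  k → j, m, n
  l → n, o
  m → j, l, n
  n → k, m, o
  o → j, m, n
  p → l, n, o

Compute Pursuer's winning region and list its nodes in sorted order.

A0 = {j, q}
A1: add {m, o} — m (Pursuer) has m→j; o (Pursuer) has o→j.
A2: add {l, p} — l (Pursuer) has l→o; p (Pursuer) has p→o.
A3 = A2; e.g. k (Evader) can still go to n. Fixed point.
Pursuer's winning region = {j, l, m, o, p, q}.

j, l, m, o, p, q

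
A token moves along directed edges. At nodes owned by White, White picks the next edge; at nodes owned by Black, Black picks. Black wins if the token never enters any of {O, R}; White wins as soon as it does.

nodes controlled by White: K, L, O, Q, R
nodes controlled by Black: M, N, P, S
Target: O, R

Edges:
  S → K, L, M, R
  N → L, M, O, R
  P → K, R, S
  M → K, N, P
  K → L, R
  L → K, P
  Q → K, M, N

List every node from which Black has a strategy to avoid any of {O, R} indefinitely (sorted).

M, N, P, S

A0 = {O, R}
A1: add {K} — K (White) has K→R.
A2: add {L, Q} — L (White) has L→K; Q (White) has Q→K.
A3 = A2; e.g. M (Black) can still go to N. Fixed point.
White's attractor = {K, L, O, Q, R}; Black avoids the target exactly from the complement.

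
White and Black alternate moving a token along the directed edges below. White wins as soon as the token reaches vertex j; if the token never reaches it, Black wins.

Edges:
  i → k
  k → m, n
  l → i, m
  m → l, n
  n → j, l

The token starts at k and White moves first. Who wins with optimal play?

Track states (vertex, player-to-move).
A0 = {(j,White), (j,Black)}
A1: add {(n,White)}.
A2 = A1; e.g. (i,White) stays out. (k,White) never enters ⇒ Black avoids the target.

Black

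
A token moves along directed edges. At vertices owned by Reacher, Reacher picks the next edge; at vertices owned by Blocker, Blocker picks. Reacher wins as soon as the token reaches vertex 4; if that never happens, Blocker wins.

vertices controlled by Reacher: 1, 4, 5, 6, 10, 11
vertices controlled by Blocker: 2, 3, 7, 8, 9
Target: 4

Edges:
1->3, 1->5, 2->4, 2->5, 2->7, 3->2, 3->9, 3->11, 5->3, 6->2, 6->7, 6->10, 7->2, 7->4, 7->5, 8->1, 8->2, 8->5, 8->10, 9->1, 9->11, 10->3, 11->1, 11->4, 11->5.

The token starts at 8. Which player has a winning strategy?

Blocker

A0 = {4}
A1: add {11} — 11 (Reacher) has 11→4.
A2 = A1; e.g. 1 (Reacher) has no edge into A1. Fixed point.
8 never enters the attractor, so Blocker can avoid the target forever.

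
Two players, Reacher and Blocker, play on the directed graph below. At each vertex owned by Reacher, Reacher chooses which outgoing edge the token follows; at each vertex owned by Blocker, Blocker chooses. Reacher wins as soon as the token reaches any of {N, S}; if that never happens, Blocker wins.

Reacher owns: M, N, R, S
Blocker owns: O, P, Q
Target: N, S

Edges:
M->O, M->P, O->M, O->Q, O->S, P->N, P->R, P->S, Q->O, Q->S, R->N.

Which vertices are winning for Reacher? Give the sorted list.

A0 = {N, S}
A1: add {R} — R (Reacher) has R→N.
A2: add {P} — P (Blocker): all of {N, R, S} already in.
A3: add {M} — M (Reacher) has M→P.
A4 = A3; e.g. O (Blocker) can still go to Q. Fixed point.
Reacher's winning region = {M, N, P, R, S}.

M, N, P, R, S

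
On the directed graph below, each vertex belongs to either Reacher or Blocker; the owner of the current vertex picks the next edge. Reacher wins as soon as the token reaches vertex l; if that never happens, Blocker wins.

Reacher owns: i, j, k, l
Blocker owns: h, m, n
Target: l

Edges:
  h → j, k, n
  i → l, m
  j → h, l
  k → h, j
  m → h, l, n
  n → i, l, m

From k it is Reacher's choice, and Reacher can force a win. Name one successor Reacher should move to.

A0 = {l}
A1: add {i, j} — i (Reacher) has i→l; j (Reacher) has j→l.
A2: add {k} — k (Reacher) has k→j.
A3 = A2; e.g. h (Blocker) can still go to n. Fixed point.
From k, successor j is in the attractor (rank 1); the other successor h is not.

j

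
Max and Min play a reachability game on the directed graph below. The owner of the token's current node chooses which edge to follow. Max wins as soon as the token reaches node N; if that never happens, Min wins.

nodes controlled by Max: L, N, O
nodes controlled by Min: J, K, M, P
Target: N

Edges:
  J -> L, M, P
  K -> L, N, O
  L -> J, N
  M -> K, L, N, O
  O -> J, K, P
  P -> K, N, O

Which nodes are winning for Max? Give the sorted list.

L, N

A0 = {N}
A1: add {L} — L (Max) has L→N.
A2 = A1; e.g. J (Min) can still go to M. Fixed point.
Max's winning region = {L, N}.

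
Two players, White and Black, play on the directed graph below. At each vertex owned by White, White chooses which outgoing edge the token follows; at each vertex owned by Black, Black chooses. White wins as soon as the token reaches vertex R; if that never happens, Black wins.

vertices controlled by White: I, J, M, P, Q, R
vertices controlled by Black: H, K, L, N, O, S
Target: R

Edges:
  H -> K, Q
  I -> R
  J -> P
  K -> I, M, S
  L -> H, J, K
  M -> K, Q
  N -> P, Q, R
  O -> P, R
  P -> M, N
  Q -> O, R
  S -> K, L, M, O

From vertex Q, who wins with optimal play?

White

A0 = {R}
A1: add {I, Q} — I (White) has I→R; Q (White) has Q→R.
Q ∈ A1, so White can force the target.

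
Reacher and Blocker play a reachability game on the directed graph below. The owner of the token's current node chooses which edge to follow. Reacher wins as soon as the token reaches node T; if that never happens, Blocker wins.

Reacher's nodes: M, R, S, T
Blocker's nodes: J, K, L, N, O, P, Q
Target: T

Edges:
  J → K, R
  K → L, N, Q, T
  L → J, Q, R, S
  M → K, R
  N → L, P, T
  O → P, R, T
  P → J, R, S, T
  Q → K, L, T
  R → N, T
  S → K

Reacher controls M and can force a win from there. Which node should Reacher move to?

R

A0 = {T}
A1: add {R} — R (Reacher) has R→T.
A2: add {M} — M (Reacher) has M→R.
A3 = A2; e.g. J (Blocker) can still go to K. Fixed point.
From M, successor R is in the attractor (rank 1); the other successor K is not.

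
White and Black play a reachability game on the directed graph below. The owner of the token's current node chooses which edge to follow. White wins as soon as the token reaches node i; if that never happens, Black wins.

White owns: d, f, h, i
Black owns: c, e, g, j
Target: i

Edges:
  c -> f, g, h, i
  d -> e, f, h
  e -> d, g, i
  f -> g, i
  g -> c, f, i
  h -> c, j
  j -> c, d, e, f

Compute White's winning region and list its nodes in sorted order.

d, f, i

A0 = {i}
A1: add {f} — f (White) has f→i.
A2: add {d} — d (White) has d→f.
A3 = A2; e.g. c (Black) can still go to g. Fixed point.
White's winning region = {d, f, i}.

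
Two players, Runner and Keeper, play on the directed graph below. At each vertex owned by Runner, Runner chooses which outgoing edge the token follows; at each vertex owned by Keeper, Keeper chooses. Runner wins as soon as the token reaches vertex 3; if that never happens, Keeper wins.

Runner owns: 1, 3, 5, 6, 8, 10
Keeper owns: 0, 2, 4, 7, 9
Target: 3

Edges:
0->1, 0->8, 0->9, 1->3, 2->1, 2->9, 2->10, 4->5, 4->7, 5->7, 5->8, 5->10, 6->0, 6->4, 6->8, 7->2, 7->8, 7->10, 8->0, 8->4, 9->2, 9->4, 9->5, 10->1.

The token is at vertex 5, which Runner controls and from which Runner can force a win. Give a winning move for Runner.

10

A0 = {3}
A1: add {1} — 1 (Runner) has 1→3.
A2: add {10} — 10 (Runner) has 10→1.
A3: add {5} — 5 (Runner) has 5→10.
A4 = A3; e.g. 0 (Keeper) can still go to 8. Fixed point.
From 5, successor 10 is in the attractor (rank 2); the other successors 7, 8 are not.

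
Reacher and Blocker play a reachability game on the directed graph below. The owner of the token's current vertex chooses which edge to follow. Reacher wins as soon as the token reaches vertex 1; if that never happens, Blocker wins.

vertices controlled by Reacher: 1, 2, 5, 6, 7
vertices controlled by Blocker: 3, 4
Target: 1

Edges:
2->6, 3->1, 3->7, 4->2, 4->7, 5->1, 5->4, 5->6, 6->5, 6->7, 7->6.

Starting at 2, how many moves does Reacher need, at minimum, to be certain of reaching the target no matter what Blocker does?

3

A0 = {1}
A1: add {5} — 5 (Reacher) has 5→1.
A2: add {6} — 6 (Reacher) has 6→5.
A3: add {2, 7} — 2 (Reacher) has 2→6; 7 (Reacher) has 7→6.
2 enters the attractor at level 3, so Reacher can force the target in 3 moves from there.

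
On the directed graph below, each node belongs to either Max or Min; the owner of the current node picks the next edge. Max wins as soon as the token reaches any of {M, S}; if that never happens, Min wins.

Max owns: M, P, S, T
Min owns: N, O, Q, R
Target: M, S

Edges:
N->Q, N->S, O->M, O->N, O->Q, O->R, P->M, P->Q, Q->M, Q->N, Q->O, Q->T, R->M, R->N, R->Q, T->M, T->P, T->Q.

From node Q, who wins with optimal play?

Min

A0 = {M, S}
A1: add {P, T} — P (Max) has P→M; T (Max) has T→M.
A2 = A1; e.g. N (Min) can still go to Q. Fixed point.
Q never enters the attractor, so Min can avoid the target forever.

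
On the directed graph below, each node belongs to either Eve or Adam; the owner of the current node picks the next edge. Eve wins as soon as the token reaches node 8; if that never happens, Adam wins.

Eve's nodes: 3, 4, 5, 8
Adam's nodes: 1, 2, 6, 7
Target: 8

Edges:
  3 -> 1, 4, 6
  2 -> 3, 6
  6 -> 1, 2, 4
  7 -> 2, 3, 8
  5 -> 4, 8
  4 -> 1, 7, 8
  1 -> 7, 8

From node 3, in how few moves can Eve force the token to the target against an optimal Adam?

2

A0 = {8}
A1: add {4, 5} — 4 (Eve) has 4→8; 5 (Eve) has 5→8.
A2: add {3} — 3 (Eve) has 3→4.
A3 = A2; e.g. 1 (Adam) can still go to 7. Fixed point.
3 enters the attractor at level 2, so Eve can force the target in 2 moves from there.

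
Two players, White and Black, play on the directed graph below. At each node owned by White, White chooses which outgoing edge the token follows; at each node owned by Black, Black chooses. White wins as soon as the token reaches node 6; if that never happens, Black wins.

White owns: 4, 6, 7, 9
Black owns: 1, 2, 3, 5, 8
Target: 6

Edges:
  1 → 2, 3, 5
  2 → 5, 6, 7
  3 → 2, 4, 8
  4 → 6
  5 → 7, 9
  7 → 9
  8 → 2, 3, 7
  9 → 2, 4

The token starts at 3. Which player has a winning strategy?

Black

A0 = {6}
A1: add {4} — 4 (White) has 4→6.
A2: add {9} — 9 (White) has 9→4.
A3: add {7} — 7 (White) has 7→9.
A4: add {5} — 5 (Black): all of {7, 9} already in.
A5: add {2} — 2 (Black): all of {5, 6, 7} already in.
A6 = A5; e.g. 1 (Black) can still go to 3. Fixed point.
3 never enters the attractor, so Black can avoid the target forever.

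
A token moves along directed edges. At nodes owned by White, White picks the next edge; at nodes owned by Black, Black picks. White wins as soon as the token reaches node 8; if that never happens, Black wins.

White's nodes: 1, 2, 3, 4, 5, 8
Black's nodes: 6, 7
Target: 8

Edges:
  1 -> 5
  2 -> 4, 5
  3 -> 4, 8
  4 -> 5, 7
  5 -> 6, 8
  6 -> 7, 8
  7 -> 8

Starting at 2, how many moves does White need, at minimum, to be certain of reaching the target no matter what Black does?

A0 = {8}
A1: add {3, 5, 7} — 3 (White) has 3→8; 5 (White) has 5→8; 7 (Black): all of {8} already in.
A2: add {1, 2, 4, 6} — 1 (White) has 1→5; 2 (White) has 2→5; 4 (White) has 4→5; 6 (Black): all of {7, 8} already in.
A2 = all vertices. Fixed point.
2 enters the attractor at level 2, so White can force the target in 2 moves from there.

2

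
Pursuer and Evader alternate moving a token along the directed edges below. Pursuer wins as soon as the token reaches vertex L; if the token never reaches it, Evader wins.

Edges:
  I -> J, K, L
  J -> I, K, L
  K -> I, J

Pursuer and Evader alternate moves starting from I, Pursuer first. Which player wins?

Track states (vertex, player-to-move).
A0 = {(L,Pursuer), (L,Evader)}
A1: add {(I,Pursuer), (J,Pursuer)}.
(I,Pursuer) ∈ A1 ⇒ Pursuer forces the target.

Pursuer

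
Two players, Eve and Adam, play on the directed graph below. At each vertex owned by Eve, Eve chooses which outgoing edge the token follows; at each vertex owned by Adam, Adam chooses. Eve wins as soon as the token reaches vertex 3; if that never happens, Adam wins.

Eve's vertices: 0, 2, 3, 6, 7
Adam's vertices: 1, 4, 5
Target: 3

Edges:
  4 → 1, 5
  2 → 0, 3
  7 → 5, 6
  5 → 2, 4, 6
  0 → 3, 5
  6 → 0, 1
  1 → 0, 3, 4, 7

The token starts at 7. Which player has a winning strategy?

Eve

A0 = {3}
A1: add {0, 2} — 0 (Eve) has 0→3; 2 (Eve) has 2→3.
A2: add {6} — 6 (Eve) has 6→0.
A3: add {7} — 7 (Eve) has 7→6.
A4 = A3; e.g. 1 (Adam) can still go to 4. Fixed point.
7 ∈ A3, so Eve can force the target.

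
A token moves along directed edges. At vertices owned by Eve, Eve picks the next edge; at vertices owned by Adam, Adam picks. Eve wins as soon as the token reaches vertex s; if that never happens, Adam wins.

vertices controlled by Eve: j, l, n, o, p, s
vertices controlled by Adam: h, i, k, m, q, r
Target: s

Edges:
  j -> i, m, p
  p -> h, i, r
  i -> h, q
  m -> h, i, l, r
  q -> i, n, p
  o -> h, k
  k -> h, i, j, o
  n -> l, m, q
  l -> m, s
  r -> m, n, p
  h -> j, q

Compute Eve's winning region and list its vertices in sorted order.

A0 = {s}
A1: add {l} — l (Eve) has l→s.
A2: add {n} — n (Eve) has n→l.
A3 = A2; e.g. h (Adam) can still go to j. Fixed point.
Eve's winning region = {l, n, s}.

l, n, s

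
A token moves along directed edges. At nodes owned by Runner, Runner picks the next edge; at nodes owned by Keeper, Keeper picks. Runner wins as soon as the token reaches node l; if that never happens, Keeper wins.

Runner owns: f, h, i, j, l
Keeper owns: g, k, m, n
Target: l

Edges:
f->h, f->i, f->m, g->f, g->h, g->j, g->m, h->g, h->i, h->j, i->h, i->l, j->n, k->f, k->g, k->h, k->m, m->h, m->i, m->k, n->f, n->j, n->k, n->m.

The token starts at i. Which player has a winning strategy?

A0 = {l}
A1: add {i} — i (Runner) has i→l.
i ∈ A1, so Runner can force the target.

Runner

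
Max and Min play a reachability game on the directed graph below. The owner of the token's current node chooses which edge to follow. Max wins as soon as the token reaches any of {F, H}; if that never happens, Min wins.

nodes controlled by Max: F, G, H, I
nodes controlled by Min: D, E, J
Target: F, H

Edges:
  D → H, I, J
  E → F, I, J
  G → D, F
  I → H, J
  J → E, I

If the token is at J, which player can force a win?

A0 = {F, H}
A1: add {G, I} — G (Max) has G→F; I (Max) has I→H.
A2 = A1; e.g. D (Min) can still go to J. Fixed point.
J never enters the attractor, so Min can avoid the target forever.

Min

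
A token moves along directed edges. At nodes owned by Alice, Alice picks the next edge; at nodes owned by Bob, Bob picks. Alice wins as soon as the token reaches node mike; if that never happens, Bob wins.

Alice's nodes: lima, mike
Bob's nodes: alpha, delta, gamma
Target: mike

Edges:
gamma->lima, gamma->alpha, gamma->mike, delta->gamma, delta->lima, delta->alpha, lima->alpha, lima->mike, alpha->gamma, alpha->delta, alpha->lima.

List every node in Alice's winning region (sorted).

lima, mike

A0 = {mike}
A1: add {lima} — lima (Alice) has lima→mike.
A2 = A1; e.g. gamma (Bob) can still go to alpha. Fixed point.
Alice's winning region = {lima, mike}.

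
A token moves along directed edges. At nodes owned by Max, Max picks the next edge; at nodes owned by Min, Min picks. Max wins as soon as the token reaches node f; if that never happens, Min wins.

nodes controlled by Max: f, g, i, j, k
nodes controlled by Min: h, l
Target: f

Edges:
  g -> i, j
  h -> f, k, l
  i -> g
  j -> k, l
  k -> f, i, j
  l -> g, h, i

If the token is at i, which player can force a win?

A0 = {f}
A1: add {k} — k (Max) has k→f.
A2: add {j} — j (Max) has j→k.
A3: add {g} — g (Max) has g→j.
A4: add {i} — i (Max) has i→g.
A5 = A4; e.g. h (Min) can still go to l. Fixed point.
i ∈ A4, so Max can force the target.

Max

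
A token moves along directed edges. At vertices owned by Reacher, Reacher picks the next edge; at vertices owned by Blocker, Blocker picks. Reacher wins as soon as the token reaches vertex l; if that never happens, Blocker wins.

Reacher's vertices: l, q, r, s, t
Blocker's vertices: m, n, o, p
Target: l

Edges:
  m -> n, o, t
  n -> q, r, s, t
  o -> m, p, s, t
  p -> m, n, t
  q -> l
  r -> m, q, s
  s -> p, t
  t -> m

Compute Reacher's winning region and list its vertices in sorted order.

A0 = {l}
A1: add {q} — q (Reacher) has q→l.
A2: add {r} — r (Reacher) has r→q.
A3 = A2; e.g. m (Blocker) can still go to n. Fixed point.
Reacher's winning region = {l, q, r}.

l, q, r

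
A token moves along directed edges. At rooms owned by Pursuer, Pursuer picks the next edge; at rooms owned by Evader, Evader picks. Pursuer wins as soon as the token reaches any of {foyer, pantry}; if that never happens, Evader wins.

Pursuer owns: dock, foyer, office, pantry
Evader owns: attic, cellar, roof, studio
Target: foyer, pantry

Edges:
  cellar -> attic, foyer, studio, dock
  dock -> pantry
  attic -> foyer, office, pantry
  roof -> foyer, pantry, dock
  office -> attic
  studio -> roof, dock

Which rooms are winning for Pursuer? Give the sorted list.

A0 = {foyer, pantry}
A1: add {dock} — dock (Pursuer) has dock→pantry.
A2: add {roof} — roof (Evader): all of {foyer, pantry, dock} already in.
A3: add {studio} — studio (Evader): all of {roof, dock} already in.
A4 = A3; e.g. attic (Evader) can still go to office. Fixed point.
Pursuer's winning region = {dock, foyer, pantry, roof, studio}.

dock, foyer, pantry, roof, studio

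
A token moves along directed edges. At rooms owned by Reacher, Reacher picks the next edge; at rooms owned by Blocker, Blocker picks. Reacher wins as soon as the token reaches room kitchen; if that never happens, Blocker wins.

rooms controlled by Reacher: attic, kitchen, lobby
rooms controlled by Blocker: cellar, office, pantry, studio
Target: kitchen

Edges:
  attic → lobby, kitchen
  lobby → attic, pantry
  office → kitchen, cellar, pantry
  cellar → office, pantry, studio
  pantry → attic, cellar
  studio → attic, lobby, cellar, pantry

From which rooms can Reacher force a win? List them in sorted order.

A0 = {kitchen}
A1: add {attic} — attic (Reacher) has attic→kitchen.
A2: add {lobby} — lobby (Reacher) has lobby→attic.
A3 = A2; e.g. office (Blocker) can still go to cellar. Fixed point.
Reacher's winning region = {attic, kitchen, lobby}.

attic, kitchen, lobby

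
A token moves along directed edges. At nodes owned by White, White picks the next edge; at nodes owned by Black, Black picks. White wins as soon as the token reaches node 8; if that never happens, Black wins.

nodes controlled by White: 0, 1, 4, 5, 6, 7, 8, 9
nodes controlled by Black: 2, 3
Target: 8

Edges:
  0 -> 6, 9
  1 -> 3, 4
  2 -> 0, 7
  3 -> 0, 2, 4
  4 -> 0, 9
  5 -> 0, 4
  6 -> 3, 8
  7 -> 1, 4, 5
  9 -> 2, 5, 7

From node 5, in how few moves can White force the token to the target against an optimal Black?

A0 = {8}
A1: add {6} — 6 (White) has 6→8.
A2: add {0} — 0 (White) has 0→6.
A3: add {4, 5} — 4 (White) has 4→0; 5 (White) has 5→0.
5 enters the attractor at level 3, so White can force the target in 3 moves from there.

3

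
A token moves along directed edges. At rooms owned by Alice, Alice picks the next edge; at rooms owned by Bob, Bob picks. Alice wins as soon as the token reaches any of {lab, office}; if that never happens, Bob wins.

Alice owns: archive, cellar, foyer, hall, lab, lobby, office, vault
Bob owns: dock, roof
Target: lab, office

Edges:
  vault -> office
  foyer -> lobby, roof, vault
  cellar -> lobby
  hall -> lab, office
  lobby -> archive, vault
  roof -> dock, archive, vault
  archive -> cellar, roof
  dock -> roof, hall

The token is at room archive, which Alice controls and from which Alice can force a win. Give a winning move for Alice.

A0 = {lab, office}
A1: add {hall, vault} — vault (Alice) has vault→office; hall (Alice) has hall→lab.
A2: add {foyer, lobby} — lobby (Alice) has lobby→vault; foyer (Alice) has foyer→vault.
A3: add {cellar} — cellar (Alice) has cellar→lobby.
A4: add {archive} — archive (Alice) has archive→cellar.
A5 = A4; e.g. dock (Bob) can still go to roof. Fixed point.
From archive, successor cellar is in the attractor (rank 3); the other successor roof is not.

cellar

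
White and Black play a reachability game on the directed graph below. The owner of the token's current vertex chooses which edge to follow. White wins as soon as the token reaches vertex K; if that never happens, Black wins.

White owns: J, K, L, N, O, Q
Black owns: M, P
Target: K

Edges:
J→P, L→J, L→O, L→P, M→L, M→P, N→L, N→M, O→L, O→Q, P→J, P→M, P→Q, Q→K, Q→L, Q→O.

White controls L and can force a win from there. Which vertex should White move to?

A0 = {K}
A1: add {Q} — Q (White) has Q→K.
A2: add {O} — O (White) has O→Q.
A3: add {L} — L (White) has L→O.
A4: add {N} — N (White) has N→L.
A5 = A4; e.g. J (White) has no edge into A4. Fixed point.
From L, successor O is in the attractor (rank 2); the other successors J, P are not.

O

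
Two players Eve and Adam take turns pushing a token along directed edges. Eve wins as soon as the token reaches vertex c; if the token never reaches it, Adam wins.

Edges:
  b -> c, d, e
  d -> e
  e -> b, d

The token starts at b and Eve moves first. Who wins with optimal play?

Eve

Track states (vertex, player-to-move).
A0 = {(c,Eve), (c,Adam)}
A1: add {(b,Eve)}.
(b,Eve) ∈ A1 ⇒ Eve forces the target.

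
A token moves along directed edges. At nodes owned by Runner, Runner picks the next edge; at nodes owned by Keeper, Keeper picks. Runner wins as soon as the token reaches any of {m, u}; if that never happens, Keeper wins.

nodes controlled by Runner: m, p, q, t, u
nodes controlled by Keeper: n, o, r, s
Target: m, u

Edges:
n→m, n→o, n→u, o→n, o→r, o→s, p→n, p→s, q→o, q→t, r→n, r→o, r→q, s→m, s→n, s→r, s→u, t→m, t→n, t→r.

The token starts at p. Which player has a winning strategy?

A0 = {m, u}
A1: add {t} — t (Runner) has t→m.
A2: add {q} — q (Runner) has q→t.
A3 = A2; e.g. n (Keeper) can still go to o. Fixed point.
p never enters the attractor, so Keeper can avoid the target forever.

Keeper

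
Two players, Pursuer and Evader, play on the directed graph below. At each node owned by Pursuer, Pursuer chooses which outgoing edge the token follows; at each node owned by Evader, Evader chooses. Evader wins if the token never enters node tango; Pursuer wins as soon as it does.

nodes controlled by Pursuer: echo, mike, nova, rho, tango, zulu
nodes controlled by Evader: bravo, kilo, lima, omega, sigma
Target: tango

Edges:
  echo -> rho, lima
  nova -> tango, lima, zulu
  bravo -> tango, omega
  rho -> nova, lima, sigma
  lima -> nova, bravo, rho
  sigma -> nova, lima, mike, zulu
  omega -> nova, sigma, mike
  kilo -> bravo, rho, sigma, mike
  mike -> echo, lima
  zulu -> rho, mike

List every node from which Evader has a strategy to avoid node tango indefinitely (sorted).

A0 = {tango}
A1: add {nova} — nova (Pursuer) has nova→tango.
A2: add {rho} — rho (Pursuer) has rho→nova.
A3: add {echo, zulu} — echo (Pursuer) has echo→rho; zulu (Pursuer) has zulu→rho.
A4: add {mike} — mike (Pursuer) has mike→echo.
A5 = A4; e.g. bravo (Evader) can still go to omega. Fixed point.
Pursuer's attractor = {echo, mike, nova, rho, tango, zulu}; Evader avoids the target exactly from the complement.

bravo, kilo, lima, omega, sigma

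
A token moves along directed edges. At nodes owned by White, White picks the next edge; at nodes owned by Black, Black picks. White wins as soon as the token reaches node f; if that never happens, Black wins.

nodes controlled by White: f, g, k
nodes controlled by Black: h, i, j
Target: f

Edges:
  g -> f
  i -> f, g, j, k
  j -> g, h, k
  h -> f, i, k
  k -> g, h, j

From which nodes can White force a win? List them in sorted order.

f, g, k

A0 = {f}
A1: add {g} — g (White) has g→f.
A2: add {k} — k (White) has k→g.
A3 = A2; e.g. h (Black) can still go to i. Fixed point.
White's winning region = {f, g, k}.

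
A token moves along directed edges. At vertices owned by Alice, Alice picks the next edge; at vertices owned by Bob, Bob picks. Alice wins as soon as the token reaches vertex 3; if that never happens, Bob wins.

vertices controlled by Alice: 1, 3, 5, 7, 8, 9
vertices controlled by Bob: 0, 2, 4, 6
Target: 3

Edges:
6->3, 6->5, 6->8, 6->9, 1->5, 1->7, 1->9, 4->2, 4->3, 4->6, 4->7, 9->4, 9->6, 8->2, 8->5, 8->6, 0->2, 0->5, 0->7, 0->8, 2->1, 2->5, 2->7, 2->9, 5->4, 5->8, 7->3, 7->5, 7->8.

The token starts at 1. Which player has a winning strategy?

Alice

A0 = {3}
A1: add {7} — 7 (Alice) has 7→3.
A2: add {1} — 1 (Alice) has 1→7.
A3 = A2; e.g. 0 (Bob) can still go to 2. Fixed point.
1 ∈ A2, so Alice can force the target.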